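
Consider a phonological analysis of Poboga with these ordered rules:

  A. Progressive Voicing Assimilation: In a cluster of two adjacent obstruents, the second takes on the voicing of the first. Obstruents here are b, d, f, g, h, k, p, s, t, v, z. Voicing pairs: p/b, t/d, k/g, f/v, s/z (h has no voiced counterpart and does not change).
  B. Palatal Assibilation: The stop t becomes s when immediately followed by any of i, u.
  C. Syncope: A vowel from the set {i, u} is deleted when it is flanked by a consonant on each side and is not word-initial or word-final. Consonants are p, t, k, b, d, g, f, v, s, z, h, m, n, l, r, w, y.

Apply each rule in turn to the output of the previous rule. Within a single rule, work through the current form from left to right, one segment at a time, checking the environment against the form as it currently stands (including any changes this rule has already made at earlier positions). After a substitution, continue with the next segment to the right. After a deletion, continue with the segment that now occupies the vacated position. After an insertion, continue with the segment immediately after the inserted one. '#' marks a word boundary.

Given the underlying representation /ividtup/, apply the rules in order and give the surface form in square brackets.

[ivddp]

A Progressive Voicing Assimilation: [ividtup] → [ividdup]
B Palatal Assibilation: no change — [ividdup]
C Syncope: [ividdup] → [ivddp]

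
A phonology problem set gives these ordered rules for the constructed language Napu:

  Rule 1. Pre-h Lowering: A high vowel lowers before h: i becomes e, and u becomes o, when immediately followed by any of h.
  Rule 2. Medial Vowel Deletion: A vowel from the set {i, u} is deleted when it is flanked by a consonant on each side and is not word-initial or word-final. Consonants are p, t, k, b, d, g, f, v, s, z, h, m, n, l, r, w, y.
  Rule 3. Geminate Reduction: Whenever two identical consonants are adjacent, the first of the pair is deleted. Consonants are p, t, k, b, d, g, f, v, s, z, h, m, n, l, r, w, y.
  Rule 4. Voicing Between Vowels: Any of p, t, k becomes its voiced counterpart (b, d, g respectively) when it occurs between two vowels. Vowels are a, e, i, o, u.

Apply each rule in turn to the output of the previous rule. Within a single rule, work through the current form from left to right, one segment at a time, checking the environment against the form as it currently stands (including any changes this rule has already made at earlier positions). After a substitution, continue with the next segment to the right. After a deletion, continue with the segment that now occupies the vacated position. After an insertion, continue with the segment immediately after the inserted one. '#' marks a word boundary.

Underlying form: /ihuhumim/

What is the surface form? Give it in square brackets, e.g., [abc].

Rule 1 Pre-h Lowering: [ihuhumim] → [ehohumim]
Rule 2 Medial Vowel Deletion: [ehohumim] → [ehohmm]
Rule 3 Geminate Reduction: [ehohmm] → [ehohm]
Rule 4 Voicing Between Vowels: no change — [ehohm]

[ehohm]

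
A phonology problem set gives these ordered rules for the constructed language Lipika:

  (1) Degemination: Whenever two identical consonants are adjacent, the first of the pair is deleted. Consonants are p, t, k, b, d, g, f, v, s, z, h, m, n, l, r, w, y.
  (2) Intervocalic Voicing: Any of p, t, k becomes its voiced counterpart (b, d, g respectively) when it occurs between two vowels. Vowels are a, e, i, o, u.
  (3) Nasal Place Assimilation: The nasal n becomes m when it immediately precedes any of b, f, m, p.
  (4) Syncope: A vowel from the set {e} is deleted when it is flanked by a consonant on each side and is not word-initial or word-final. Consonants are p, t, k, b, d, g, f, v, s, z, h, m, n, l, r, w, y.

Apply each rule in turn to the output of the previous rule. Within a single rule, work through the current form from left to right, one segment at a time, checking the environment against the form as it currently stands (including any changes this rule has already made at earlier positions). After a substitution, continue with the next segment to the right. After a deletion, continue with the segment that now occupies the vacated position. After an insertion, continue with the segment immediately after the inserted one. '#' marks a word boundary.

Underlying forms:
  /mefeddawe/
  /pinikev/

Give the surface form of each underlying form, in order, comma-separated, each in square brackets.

[mfdawe], [pinigv]

/mefeddawe/:
  (1) Degemination: [mefeddawe] → [mefedawe]
  (2) Intervocalic Voicing: no change — [mefedawe]
  (3) Nasal Place Assimilation: no change — [mefedawe]
  (4) Syncope: [mefedawe] → [mfdawe]
/pinikev/:
  (1) Degemination: no change — [pinikev]
  (2) Intervocalic Voicing: [pinikev] → [pinigev]
  (3) Nasal Place Assimilation: no change — [pinigev]
  (4) Syncope: [pinigev] → [pinigv]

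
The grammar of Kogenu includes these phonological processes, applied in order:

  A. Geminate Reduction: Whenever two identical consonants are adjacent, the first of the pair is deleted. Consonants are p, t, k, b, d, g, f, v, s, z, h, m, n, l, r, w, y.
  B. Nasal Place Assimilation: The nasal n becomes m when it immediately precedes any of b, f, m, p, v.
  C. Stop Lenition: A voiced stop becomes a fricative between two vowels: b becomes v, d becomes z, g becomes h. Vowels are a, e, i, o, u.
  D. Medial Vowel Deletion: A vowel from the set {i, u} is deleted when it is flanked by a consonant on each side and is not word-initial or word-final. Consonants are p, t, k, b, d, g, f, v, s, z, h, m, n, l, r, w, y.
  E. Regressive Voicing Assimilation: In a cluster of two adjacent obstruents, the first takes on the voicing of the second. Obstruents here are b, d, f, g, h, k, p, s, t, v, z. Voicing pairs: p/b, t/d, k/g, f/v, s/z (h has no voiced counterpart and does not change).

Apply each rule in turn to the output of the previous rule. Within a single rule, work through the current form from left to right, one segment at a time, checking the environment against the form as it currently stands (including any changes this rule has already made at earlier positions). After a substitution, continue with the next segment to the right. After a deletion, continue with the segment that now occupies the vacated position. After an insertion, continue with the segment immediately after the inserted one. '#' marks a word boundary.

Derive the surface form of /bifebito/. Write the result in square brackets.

A Geminate Reduction: no change — [bifebito]
B Nasal Place Assimilation: no change — [bifebito]
C Stop Lenition: [bifebito] → [bifevito]
D Medial Vowel Deletion: [bifevito] → [bfevto]
E Regressive Voicing Assimilation: [bfevto] → [pfefto]

[pfefto]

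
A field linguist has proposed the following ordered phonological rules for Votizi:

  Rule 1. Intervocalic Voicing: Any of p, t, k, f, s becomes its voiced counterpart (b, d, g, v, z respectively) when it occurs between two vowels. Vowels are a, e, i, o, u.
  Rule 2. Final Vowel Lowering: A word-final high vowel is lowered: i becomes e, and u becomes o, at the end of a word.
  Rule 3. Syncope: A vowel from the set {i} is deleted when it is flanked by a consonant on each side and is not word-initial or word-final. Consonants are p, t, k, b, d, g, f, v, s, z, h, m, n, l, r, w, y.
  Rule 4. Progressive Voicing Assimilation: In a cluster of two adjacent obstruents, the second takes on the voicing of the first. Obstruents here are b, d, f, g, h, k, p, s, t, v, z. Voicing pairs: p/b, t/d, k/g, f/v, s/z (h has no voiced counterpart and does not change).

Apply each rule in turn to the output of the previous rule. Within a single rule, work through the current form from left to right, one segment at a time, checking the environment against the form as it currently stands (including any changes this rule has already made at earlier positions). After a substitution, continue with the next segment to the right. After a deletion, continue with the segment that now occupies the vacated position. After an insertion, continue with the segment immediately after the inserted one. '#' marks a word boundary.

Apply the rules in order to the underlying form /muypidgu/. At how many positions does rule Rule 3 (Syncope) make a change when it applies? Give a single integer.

1

Rule 1 Intervocalic Voicing: no change — [muypidgu]
Rule 2 Final Vowel Lowering: [muypidgu] → [muypidgo]
Rule 3 Syncope: [muypidgo] → [muypdgo]
Rule 4 Progressive Voicing Assimilation: [muypdgo] → [muyptko]
Rule Rule 3 changed 1 position(s).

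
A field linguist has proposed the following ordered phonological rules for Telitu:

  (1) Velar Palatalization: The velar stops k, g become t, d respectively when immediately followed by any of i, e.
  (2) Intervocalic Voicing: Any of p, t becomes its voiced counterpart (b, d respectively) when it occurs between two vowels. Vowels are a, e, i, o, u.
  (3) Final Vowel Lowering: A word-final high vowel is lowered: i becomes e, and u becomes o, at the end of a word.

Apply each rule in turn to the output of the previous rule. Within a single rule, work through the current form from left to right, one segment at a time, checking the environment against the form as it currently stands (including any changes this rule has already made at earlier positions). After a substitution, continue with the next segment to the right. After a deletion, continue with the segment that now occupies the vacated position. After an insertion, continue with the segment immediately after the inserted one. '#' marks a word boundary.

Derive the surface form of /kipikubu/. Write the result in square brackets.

[tibikubo]

(1) Velar Palatalization: [kipikubu] → [tipikubu]
(2) Intervocalic Voicing: [tipikubu] → [tibikubu]
(3) Final Vowel Lowering: [tibikubu] → [tibikubo]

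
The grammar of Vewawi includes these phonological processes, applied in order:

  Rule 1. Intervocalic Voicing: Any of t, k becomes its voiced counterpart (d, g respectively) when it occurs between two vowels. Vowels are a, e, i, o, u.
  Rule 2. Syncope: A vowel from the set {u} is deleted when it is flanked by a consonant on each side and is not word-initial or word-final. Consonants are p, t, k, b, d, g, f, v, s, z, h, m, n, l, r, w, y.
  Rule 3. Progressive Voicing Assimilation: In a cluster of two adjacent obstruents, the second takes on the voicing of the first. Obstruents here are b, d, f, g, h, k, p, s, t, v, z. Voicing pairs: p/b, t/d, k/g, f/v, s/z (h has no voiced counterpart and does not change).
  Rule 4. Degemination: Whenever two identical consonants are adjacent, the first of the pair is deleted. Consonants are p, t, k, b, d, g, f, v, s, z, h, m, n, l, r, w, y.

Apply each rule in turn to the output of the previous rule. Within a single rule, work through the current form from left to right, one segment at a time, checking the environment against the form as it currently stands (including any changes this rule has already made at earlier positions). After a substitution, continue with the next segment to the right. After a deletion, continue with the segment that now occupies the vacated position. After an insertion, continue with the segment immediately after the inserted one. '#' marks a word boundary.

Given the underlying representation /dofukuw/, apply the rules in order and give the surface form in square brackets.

[dofkw]

Rule 1 Intervocalic Voicing: [dofukuw] → [dofuguw]
Rule 2 Syncope: [dofuguw] → [dofgw]
Rule 3 Progressive Voicing Assimilation: [dofgw] → [dofkw]
Rule 4 Degemination: no change — [dofkw]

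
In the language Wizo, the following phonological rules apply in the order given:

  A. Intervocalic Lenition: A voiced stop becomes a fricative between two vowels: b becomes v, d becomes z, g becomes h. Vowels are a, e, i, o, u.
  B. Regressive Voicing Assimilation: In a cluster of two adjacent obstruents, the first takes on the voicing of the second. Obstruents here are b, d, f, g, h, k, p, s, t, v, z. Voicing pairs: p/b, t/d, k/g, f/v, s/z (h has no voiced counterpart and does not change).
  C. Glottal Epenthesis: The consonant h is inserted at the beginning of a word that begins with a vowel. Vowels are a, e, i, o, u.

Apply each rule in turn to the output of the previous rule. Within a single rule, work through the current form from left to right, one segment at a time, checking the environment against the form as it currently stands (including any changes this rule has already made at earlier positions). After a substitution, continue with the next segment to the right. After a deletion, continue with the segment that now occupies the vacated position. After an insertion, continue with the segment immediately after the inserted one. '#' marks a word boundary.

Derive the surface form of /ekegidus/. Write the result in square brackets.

A Intervocalic Lenition: [ekegidus] → [ekehizus]
B Regressive Voicing Assimilation: no change — [ekehizus]
C Glottal Epenthesis: [ekehizus] → [hekehizus]

[hekehizus]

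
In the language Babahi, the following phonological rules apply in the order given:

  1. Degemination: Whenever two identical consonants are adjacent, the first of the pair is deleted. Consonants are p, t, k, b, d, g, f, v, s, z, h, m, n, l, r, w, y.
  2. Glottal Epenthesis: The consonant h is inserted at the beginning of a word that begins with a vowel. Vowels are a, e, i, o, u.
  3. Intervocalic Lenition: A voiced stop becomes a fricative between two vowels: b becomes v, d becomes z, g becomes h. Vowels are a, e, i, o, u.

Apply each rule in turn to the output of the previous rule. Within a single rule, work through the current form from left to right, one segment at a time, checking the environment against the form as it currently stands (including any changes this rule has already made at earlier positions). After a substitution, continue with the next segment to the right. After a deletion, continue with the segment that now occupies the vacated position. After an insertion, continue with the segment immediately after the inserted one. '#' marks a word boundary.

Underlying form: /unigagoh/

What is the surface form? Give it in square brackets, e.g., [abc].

1 Degemination: no change — [unigagoh]
2 Glottal Epenthesis: [unigagoh] → [hunigagoh]
3 Intervocalic Lenition: [hunigagoh] → [hunihahoh]

[hunihahoh]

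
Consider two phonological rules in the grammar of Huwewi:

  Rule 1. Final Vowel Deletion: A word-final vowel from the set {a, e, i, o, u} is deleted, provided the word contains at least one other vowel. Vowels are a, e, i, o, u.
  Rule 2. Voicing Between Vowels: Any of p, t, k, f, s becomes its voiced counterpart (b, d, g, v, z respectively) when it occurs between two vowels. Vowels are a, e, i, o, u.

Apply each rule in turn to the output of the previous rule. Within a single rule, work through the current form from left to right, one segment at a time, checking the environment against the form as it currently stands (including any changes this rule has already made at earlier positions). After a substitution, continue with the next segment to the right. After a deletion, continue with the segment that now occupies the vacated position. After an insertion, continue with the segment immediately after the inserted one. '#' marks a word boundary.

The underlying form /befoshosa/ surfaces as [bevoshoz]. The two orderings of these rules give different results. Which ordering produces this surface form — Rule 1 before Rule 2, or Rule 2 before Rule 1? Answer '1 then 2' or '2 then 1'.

2 then 1

Order 1 then 2:
  1 Final Vowel Deletion: [befoshosa] → [befoshos]
  2 Voicing Between Vowels: [befoshos] → [bevoshos]
  result: [bevoshos]
Order 2 then 1:
  2 Voicing Between Vowels: [befoshosa] → [bevoshoza]
  1 Final Vowel Deletion: [bevoshoza] → [bevoshoz]
  result: [bevoshoz]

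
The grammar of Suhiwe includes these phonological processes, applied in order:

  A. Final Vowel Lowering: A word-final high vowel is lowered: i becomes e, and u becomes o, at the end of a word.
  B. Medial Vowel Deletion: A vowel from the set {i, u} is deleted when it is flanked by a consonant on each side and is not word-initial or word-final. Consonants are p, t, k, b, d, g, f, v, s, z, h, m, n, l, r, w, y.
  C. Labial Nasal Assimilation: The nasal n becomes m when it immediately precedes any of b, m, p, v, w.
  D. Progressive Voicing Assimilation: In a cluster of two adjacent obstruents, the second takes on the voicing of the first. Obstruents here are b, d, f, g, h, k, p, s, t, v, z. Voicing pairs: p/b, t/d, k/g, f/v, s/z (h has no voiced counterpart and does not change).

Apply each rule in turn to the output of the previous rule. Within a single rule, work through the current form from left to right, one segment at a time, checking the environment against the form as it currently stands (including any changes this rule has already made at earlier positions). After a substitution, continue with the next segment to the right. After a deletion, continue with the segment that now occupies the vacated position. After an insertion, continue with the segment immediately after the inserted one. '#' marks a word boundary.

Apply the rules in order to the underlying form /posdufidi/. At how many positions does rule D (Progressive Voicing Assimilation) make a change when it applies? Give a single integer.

2

A Final Vowel Lowering: [posdufidi] → [posdufide]
B Medial Vowel Deletion: [posdufide] → [posdfde]
C Labial Nasal Assimilation: no change — [posdfde]
D Progressive Voicing Assimilation: [posdfde] → [postfte]
Rule D changed 2 position(s).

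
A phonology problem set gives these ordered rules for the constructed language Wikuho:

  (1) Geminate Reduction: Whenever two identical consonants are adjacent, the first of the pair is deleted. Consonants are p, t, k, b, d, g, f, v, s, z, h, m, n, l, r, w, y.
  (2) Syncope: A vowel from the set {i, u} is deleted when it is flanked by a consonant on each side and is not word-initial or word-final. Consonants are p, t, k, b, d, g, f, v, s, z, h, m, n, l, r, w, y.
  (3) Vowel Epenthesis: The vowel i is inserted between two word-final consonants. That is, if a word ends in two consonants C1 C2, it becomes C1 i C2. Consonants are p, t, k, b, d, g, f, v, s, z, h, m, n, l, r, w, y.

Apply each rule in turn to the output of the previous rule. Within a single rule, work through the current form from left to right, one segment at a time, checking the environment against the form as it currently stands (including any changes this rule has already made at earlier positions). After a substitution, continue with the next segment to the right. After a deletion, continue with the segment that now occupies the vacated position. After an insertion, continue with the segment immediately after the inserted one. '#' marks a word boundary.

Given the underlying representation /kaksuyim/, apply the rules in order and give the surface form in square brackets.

(1) Geminate Reduction: no change — [kaksuyim]
(2) Syncope: [kaksuyim] → [kaksym]
(3) Vowel Epenthesis: [kaksym] → [kaksyim]

[kaksyim]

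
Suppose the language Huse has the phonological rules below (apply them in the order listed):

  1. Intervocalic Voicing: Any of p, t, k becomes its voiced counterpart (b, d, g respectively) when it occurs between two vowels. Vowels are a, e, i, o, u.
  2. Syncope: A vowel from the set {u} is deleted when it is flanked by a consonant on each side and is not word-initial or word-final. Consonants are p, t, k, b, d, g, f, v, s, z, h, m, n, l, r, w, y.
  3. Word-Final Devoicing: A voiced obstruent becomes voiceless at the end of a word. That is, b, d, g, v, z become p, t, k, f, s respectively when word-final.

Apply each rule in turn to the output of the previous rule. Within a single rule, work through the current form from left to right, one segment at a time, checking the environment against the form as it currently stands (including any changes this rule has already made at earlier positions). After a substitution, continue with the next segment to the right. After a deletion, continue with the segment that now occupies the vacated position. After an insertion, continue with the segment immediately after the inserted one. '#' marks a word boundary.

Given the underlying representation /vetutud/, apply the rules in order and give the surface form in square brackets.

1 Intervocalic Voicing: [vetutud] → [vedudud]
2 Syncope: [vedudud] → [veddd]
3 Word-Final Devoicing: [veddd] → [veddt]

[veddt]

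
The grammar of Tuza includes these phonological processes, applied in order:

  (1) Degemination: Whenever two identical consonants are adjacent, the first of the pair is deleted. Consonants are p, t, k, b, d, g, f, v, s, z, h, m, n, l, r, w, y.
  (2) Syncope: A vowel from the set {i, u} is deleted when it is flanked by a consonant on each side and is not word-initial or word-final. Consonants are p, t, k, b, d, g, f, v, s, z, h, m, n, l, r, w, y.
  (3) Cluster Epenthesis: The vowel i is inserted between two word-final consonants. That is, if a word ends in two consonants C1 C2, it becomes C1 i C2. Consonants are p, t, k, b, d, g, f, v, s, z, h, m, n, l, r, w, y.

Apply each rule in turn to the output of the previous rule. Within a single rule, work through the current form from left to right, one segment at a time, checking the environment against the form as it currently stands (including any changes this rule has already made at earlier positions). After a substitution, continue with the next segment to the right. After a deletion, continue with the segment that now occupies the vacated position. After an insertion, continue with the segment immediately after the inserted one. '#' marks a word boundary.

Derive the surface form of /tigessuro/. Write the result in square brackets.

[tgesro]

(1) Degemination: [tigessuro] → [tigesuro]
(2) Syncope: [tigesuro] → [tgesro]
(3) Cluster Epenthesis: no change — [tgesro]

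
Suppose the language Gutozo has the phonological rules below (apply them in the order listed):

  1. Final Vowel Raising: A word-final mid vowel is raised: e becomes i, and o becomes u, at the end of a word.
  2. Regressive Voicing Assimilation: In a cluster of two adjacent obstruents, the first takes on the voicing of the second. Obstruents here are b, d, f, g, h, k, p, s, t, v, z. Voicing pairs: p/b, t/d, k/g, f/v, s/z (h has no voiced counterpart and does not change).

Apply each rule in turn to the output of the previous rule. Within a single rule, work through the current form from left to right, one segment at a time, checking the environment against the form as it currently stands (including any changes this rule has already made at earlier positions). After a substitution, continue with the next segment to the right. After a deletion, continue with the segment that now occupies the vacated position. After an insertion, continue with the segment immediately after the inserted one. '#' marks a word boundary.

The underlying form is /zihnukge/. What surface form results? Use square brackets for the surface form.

1 Final Vowel Raising: [zihnukge] → [zihnukgi]
2 Regressive Voicing Assimilation: [zihnukgi] → [zihnuggi]

[zihnuggi]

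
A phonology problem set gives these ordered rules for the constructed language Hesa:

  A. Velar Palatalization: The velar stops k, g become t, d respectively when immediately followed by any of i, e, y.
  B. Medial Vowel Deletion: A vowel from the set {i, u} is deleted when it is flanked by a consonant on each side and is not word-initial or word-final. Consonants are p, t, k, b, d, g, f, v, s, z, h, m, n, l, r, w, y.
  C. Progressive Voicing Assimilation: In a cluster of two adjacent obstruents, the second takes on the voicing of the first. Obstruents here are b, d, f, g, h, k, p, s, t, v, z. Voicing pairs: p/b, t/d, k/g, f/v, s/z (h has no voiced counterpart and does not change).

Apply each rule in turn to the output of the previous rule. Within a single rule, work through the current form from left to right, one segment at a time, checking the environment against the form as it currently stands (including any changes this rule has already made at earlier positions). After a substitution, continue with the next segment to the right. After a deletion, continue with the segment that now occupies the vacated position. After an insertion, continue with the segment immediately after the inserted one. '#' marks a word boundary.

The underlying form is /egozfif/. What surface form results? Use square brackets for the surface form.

A Velar Palatalization: no change — [egozfif]
B Medial Vowel Deletion: [egozfif] → [egozff]
C Progressive Voicing Assimilation: [egozff] → [egozvv]

[egozvv]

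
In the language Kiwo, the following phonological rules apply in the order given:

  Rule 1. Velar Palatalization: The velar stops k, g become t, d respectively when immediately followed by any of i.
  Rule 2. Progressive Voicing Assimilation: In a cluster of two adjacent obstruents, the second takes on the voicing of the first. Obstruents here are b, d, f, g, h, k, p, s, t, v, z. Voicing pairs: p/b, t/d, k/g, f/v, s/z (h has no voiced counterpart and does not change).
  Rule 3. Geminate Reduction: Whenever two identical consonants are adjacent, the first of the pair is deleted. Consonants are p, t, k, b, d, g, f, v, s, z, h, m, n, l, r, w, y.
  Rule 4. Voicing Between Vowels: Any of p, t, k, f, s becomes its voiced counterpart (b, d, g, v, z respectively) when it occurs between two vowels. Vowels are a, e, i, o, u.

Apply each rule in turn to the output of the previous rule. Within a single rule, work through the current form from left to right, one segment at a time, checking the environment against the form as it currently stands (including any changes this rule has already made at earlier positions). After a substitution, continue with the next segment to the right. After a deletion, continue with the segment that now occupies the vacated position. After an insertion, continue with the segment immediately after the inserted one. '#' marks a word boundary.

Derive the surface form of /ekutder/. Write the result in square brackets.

Rule 1 Velar Palatalization: no change — [ekutder]
Rule 2 Progressive Voicing Assimilation: [ekutder] → [ekutter]
Rule 3 Geminate Reduction: [ekutter] → [ekuter]
Rule 4 Voicing Between Vowels: [ekuter] → [eguder]

[eguder]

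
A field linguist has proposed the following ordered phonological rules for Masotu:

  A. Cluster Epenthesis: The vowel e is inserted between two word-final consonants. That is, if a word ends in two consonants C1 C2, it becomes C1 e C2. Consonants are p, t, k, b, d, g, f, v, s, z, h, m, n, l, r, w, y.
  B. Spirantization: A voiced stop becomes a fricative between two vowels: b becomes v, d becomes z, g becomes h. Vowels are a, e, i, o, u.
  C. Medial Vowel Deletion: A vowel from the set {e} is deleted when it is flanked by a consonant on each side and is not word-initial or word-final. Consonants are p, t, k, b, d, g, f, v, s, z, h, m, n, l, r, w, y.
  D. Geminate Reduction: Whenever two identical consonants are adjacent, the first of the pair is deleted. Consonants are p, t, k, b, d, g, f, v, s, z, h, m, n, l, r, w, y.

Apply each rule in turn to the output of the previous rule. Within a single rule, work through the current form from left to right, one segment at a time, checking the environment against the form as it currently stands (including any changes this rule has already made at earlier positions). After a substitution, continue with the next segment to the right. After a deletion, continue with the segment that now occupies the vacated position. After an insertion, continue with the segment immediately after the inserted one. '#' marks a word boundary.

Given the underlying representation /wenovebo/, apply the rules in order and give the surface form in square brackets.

[wnovo]

A Cluster Epenthesis: no change — [wenovebo]
B Spirantization: [wenovebo] → [wenovevo]
C Medial Vowel Deletion: [wenovevo] → [wnovvo]
D Geminate Reduction: [wnovvo] → [wnovo]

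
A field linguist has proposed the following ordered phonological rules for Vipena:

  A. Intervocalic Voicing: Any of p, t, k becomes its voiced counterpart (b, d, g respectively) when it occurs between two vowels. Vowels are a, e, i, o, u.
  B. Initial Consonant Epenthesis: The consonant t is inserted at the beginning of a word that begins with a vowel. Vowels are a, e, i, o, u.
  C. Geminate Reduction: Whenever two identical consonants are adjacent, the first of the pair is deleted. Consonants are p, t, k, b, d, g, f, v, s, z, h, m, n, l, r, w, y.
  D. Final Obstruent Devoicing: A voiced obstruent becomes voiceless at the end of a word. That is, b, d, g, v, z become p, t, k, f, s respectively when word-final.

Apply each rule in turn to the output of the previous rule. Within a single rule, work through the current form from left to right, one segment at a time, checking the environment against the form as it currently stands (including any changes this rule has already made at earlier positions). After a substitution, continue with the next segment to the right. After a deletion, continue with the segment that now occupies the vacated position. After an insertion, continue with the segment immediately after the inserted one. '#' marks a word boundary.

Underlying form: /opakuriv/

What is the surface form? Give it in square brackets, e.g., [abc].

A Intervocalic Voicing: [opakuriv] → [obaguriv]
B Initial Consonant Epenthesis: [obaguriv] → [tobaguriv]
C Geminate Reduction: no change — [tobaguriv]
D Final Obstruent Devoicing: [tobaguriv] → [tobagurif]

[tobagurif]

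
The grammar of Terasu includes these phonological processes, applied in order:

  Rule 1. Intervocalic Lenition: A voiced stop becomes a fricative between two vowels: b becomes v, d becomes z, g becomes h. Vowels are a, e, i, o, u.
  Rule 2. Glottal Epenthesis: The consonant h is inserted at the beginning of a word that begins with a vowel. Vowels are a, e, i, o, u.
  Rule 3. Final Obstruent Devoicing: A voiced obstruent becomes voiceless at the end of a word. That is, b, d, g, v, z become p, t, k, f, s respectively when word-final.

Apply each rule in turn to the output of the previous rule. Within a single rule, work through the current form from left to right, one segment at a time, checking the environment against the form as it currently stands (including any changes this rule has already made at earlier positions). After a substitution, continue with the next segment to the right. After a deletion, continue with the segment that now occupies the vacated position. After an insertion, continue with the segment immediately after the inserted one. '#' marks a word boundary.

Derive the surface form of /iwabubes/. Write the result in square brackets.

[hiwavuves]

Rule 1 Intervocalic Lenition: [iwabubes] → [iwavuves]
Rule 2 Glottal Epenthesis: [iwavuves] → [hiwavuves]
Rule 3 Final Obstruent Devoicing: no change — [hiwavuves]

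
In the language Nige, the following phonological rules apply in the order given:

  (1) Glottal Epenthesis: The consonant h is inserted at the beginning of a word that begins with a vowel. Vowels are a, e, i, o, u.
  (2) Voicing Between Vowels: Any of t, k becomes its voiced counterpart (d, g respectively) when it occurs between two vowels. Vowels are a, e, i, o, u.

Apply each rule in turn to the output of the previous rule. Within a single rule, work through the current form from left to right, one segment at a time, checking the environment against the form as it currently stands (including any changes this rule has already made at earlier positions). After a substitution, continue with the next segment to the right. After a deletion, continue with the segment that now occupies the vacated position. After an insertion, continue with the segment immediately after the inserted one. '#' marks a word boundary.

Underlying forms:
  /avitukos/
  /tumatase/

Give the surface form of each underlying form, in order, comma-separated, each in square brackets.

[havidugos], [tumadase]

/avitukos/:
  (1) Glottal Epenthesis: [avitukos] → [havitukos]
  (2) Voicing Between Vowels: [havitukos] → [havidugos]
/tumatase/:
  (1) Glottal Epenthesis: no change — [tumatase]
  (2) Voicing Between Vowels: [tumatase] → [tumadase]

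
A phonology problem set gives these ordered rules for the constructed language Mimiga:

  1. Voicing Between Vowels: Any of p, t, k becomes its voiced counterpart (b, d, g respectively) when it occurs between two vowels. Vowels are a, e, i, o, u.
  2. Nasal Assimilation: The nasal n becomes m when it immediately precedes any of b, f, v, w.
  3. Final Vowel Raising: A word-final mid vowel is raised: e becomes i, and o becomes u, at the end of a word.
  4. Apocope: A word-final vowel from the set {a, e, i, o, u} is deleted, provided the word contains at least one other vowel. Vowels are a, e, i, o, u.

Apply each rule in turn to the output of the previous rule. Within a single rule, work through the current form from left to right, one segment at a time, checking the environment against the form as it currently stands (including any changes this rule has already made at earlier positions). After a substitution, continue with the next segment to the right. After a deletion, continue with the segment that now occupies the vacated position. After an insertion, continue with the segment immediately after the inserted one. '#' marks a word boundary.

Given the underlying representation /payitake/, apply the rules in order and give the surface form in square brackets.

1 Voicing Between Vowels: [payitake] → [payidage]
2 Nasal Assimilation: no change — [payidage]
3 Final Vowel Raising: [payidage] → [payidagi]
4 Apocope: [payidagi] → [payidag]

[payidag]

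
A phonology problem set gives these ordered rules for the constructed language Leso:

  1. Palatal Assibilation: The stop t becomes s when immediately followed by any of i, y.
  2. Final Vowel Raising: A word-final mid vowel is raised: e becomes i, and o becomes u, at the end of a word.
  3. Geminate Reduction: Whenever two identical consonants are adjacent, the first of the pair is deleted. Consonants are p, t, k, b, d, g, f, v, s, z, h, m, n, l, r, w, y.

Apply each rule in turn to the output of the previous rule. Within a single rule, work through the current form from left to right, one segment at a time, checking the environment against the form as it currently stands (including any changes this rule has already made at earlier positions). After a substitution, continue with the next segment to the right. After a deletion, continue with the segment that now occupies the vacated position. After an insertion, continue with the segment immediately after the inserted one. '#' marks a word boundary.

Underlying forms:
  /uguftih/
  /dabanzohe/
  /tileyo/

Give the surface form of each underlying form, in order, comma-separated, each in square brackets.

[ugufsih], [dabanzohi], [sileyu]

/uguftih/:
  1 Palatal Assibilation: [uguftih] → [ugufsih]
  2 Final Vowel Raising: no change — [ugufsih]
  3 Geminate Reduction: no change — [ugufsih]
/dabanzohe/:
  1 Palatal Assibilation: no change — [dabanzohe]
  2 Final Vowel Raising: [dabanzohe] → [dabanzohi]
  3 Geminate Reduction: no change — [dabanzohi]
/tileyo/:
  1 Palatal Assibilation: [tileyo] → [sileyo]
  2 Final Vowel Raising: [sileyo] → [sileyu]
  3 Geminate Reduction: no change — [sileyu]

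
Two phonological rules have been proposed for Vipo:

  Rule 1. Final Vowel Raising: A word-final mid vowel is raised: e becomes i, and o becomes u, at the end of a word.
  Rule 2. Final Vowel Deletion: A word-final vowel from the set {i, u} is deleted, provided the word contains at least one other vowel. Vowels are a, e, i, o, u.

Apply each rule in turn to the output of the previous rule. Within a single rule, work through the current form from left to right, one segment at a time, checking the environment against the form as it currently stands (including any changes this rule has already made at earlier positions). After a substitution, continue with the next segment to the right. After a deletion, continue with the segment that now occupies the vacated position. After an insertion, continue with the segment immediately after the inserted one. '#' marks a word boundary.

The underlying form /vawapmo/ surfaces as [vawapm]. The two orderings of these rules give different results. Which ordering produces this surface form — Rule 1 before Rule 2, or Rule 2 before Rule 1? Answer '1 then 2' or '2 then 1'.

1 then 2

Order 1 then 2:
  1 Final Vowel Raising: [vawapmo] → [vawapmu]
  2 Final Vowel Deletion: [vawapmu] → [vawapm]
  result: [vawapm]
Order 2 then 1:
  2 Final Vowel Deletion: no change — [vawapmo]
  1 Final Vowel Raising: [vawapmo] → [vawapmu]
  result: [vawapmu]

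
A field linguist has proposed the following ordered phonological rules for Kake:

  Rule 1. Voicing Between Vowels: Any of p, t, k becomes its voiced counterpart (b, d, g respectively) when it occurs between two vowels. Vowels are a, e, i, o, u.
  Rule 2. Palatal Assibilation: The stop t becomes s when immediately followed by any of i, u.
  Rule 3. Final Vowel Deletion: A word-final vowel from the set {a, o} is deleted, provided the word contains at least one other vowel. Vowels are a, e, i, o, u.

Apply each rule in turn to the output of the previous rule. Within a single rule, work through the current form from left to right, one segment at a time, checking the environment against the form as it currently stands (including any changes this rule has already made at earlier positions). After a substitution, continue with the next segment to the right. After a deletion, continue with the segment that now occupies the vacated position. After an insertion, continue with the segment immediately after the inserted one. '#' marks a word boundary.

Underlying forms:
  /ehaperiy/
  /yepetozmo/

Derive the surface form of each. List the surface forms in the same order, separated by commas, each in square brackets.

/ehaperiy/:
  Rule 1 Voicing Between Vowels: [ehaperiy] → [ehaberiy]
  Rule 2 Palatal Assibilation: no change — [ehaberiy]
  Rule 3 Final Vowel Deletion: no change — [ehaberiy]
/yepetozmo/:
  Rule 1 Voicing Between Vowels: [yepetozmo] → [yebedozmo]
  Rule 2 Palatal Assibilation: no change — [yebedozmo]
  Rule 3 Final Vowel Deletion: [yebedozmo] → [yebedozm]

[ehaberiy], [yebedozm]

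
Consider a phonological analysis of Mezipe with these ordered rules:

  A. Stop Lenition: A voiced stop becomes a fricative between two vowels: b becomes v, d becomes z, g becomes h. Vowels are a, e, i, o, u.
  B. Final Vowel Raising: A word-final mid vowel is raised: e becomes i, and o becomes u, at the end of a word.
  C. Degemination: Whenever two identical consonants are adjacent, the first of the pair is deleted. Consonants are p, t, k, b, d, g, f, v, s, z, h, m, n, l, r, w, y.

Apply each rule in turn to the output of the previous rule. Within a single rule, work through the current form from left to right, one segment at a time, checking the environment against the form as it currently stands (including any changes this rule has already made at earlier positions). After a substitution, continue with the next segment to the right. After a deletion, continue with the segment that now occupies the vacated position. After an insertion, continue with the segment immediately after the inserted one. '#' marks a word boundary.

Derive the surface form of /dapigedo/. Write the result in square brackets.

A Stop Lenition: [dapigedo] → [dapihezo]
B Final Vowel Raising: [dapihezo] → [dapihezu]
C Degemination: no change — [dapihezu]

[dapihezu]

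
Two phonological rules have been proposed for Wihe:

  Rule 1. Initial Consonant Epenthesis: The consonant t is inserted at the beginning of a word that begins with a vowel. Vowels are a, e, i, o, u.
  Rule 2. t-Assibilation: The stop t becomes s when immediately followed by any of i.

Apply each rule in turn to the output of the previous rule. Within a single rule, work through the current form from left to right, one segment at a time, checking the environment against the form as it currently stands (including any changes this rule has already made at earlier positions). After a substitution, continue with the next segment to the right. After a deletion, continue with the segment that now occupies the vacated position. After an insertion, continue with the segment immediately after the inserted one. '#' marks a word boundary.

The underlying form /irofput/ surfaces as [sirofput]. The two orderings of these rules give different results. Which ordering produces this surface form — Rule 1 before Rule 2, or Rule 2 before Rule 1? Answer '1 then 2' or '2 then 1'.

1 then 2

Order 1 then 2:
  1 Initial Consonant Epenthesis: [irofput] → [tirofput]
  2 t-Assibilation: [tirofput] → [sirofput]
  result: [sirofput]
Order 2 then 1:
  2 t-Assibilation: no change — [irofput]
  1 Initial Consonant Epenthesis: [irofput] → [tirofput]
  result: [tirofput]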